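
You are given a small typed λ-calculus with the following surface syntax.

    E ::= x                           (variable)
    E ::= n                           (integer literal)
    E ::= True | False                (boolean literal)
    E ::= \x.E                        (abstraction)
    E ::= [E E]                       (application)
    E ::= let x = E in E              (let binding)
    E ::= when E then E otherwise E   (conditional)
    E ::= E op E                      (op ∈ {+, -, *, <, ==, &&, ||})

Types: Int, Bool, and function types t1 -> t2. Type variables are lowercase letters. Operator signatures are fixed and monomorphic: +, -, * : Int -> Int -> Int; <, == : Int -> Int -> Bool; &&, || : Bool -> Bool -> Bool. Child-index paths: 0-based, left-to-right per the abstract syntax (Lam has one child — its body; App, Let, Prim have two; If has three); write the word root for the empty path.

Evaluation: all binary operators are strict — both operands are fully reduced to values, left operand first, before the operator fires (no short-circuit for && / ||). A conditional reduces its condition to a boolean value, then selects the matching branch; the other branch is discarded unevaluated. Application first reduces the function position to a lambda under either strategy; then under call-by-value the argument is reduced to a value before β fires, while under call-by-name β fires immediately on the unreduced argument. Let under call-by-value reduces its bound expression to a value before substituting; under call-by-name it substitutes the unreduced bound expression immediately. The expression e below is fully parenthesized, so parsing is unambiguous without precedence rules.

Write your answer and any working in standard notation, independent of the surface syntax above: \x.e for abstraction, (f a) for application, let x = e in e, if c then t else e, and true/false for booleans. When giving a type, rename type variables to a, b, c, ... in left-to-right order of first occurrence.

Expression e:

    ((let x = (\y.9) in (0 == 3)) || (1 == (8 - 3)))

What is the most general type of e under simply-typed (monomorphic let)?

Answer: Bool

Derivation:
\y._ : a -> Int
let x : a -> Int
  unify Int ~ Int
  unify Int ~ Int
  unify Bool ~ Bool
  unify Int ~ Int
  unify Int ~ Int
  unify Int ~ Int
  unify Int ~ Int
  unify Bool ~ Bool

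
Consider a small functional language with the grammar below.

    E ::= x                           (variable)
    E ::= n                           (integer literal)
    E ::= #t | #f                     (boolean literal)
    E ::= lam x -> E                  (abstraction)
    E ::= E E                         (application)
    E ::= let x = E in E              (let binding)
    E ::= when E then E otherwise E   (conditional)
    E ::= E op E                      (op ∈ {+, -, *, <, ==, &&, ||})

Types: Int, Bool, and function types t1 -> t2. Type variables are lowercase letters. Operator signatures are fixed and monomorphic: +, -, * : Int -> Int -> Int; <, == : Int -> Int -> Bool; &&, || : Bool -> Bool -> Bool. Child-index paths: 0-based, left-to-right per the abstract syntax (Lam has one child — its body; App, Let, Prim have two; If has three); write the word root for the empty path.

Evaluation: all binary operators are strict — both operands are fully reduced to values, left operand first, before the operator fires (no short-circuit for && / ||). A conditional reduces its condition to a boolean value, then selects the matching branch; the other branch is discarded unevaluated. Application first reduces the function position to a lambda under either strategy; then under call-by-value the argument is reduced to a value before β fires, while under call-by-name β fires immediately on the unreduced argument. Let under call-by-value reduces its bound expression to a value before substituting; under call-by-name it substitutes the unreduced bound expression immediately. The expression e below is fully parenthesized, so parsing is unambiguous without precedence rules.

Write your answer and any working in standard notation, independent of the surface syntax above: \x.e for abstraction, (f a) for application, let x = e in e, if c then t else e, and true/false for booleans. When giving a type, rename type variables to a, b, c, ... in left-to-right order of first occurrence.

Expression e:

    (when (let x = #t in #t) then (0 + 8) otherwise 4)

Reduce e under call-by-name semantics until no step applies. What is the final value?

Answer: 8

Trace:
step 0: (if (let x = true in true) then (0 + 8) else 4)
step 1: [let@0] (if true then (0 + 8) else 4)
step 2: [if@root] (0 + 8)
step 3: [delta@root] 8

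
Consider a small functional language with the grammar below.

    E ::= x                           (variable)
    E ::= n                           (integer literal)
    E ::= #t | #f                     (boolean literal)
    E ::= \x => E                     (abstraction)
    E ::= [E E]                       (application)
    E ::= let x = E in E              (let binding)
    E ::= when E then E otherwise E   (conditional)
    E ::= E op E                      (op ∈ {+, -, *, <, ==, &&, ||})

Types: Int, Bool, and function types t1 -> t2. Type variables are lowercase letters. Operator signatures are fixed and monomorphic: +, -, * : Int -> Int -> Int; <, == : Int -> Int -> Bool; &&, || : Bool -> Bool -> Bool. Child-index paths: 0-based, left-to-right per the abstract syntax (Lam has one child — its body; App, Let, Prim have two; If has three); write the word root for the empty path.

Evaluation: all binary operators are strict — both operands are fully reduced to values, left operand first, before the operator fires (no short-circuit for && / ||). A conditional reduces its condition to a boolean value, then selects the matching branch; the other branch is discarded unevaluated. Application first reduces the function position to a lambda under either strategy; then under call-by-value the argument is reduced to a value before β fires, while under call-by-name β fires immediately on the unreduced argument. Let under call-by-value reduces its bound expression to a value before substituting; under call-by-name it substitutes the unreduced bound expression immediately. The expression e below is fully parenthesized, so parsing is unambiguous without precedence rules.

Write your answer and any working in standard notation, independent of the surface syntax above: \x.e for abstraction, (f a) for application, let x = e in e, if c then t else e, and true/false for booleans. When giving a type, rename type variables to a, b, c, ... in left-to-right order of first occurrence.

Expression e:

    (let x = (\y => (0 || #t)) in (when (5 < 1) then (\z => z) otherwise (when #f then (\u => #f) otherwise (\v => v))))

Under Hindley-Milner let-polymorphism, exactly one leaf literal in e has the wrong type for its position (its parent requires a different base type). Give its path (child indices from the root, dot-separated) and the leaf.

Answer: 0.0.0 : 0

Derivation:
  unify Int ~ Bool
  FAIL: mismatch Int ~ Bool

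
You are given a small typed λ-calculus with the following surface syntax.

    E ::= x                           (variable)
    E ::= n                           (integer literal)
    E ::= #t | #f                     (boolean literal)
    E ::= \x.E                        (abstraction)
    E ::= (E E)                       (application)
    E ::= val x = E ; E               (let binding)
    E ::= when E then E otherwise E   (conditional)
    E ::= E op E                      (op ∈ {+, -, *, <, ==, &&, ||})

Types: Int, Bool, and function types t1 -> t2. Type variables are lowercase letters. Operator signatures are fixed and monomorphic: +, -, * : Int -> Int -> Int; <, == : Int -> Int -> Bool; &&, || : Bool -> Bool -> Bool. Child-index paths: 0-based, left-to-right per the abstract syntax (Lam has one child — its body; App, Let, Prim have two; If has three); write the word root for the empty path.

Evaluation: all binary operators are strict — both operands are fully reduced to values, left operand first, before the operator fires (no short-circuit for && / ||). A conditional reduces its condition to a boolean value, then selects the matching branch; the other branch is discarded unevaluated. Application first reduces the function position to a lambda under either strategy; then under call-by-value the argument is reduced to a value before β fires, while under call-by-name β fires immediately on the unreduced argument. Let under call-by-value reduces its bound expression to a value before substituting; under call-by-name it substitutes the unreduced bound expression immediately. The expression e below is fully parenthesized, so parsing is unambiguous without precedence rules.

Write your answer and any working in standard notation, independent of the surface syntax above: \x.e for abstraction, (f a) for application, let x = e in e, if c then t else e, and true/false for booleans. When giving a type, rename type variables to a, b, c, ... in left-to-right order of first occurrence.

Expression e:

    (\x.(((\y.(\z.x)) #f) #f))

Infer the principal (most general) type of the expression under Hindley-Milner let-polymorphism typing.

Working:
x : a
\z._ : c -> a
\y._ : b -> c -> a
  unify b -> c -> a ~ Bool -> d
  unify b ~ Bool
  unify c -> a ~ d
_ _ : c -> a
  unify c -> a ~ Bool -> e
  unify c ~ Bool
  unify a ~ e
_ _ : e
\x._ : e -> e

Answer: a -> a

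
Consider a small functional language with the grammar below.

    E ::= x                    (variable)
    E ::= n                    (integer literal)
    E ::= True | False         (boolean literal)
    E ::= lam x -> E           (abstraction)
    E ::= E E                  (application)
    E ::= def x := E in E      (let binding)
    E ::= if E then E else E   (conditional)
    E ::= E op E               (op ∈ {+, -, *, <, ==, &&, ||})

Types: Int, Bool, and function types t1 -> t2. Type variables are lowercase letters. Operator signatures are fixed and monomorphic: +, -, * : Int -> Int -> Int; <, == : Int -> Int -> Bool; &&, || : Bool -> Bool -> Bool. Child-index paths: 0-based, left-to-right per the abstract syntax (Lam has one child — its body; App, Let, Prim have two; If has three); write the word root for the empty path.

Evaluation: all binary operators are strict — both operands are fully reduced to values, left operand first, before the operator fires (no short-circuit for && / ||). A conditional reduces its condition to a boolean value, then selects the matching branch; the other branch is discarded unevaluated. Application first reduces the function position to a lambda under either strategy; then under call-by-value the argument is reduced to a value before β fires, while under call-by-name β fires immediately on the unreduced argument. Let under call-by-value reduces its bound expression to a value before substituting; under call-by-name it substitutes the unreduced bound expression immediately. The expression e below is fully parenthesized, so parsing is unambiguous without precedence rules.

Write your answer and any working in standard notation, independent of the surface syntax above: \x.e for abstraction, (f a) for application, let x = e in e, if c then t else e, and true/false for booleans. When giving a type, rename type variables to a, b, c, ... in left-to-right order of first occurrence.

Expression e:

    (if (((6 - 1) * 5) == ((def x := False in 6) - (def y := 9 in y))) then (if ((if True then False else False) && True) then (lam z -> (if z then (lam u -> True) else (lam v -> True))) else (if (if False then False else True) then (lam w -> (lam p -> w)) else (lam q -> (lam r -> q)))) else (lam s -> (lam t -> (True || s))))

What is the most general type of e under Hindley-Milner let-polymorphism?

Trace:
  unify Int ~ Int
  unify Int ~ Int
  unify Int ~ Int
  unify Int ~ Int
  unify Int ~ Int
let x : Bool
  unify Int ~ Int
let y : Int
y : Int
  unify Int ~ Int
  unify Int ~ Int
  unify Bool ~ Bool
  unify Bool ~ Bool
  unify Bool ~ Bool
  unify Bool ~ Bool
  unify Bool ~ Bool
  unify Bool ~ Bool
z : a
  unify a ~ Bool
\u._ : b -> Bool
\v._ : c -> Bool
  unify b -> Bool ~ c -> Bool
  unify b ~ c
  unify Bool ~ Bool
\z._ : Bool -> c -> Bool
  unify Bool ~ Bool
  unify Bool ~ Bool
  unify Bool ~ Bool
w : d
\p._ : e -> d
\w._ : d -> e -> d
q : f
\r._ : g -> f
\q._ : f -> g -> f
  unify d -> e -> d ~ f -> g -> f
  unify d ~ f
  unify e -> f ~ g -> f
  unify e ~ g
  unify f ~ f
  unify Bool -> c -> Bool ~ f -> g -> f
  unify Bool ~ f
  unify c -> Bool ~ g -> Bool
  unify c ~ g
  unify Bool ~ Bool
  unify Bool ~ Bool
s : h
  unify h ~ Bool
\t._ : i -> Bool
\s._ : Bool -> i -> Bool
  unify Bool -> g -> Bool ~ Bool -> i -> Bool
  unify Bool ~ Bool
  unify g -> Bool ~ i -> Bool
  unify g ~ i
  unify Bool ~ Bool

Answer: Bool -> a -> Bool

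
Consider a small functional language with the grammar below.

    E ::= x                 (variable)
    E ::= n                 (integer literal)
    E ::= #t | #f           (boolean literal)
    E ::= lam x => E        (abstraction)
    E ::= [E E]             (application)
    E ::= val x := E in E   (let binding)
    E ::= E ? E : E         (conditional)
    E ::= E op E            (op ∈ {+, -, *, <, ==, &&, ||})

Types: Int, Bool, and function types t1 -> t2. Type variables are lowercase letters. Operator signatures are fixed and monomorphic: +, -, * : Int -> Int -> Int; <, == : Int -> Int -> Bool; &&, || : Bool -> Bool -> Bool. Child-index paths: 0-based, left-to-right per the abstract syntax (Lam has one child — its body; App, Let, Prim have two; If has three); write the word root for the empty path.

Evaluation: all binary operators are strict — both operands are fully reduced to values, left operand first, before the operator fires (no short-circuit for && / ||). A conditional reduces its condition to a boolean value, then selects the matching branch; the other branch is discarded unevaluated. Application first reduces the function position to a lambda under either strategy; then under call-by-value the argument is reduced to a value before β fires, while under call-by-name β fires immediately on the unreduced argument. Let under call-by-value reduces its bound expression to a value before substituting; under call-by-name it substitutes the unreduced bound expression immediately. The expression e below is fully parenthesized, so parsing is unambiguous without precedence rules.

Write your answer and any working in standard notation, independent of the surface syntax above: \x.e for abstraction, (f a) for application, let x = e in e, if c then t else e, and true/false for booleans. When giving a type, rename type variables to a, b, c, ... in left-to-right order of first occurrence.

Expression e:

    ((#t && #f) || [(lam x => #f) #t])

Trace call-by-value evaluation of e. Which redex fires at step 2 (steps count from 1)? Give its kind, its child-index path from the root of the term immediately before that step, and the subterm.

Trace:
step 0: ((true && false) || ((\x.false) true))
step 1: [delta@0] (false || ((\x.false) true))
step 2: [beta@1] (false || false)

Answer: beta at 1 : ((\x.false) true)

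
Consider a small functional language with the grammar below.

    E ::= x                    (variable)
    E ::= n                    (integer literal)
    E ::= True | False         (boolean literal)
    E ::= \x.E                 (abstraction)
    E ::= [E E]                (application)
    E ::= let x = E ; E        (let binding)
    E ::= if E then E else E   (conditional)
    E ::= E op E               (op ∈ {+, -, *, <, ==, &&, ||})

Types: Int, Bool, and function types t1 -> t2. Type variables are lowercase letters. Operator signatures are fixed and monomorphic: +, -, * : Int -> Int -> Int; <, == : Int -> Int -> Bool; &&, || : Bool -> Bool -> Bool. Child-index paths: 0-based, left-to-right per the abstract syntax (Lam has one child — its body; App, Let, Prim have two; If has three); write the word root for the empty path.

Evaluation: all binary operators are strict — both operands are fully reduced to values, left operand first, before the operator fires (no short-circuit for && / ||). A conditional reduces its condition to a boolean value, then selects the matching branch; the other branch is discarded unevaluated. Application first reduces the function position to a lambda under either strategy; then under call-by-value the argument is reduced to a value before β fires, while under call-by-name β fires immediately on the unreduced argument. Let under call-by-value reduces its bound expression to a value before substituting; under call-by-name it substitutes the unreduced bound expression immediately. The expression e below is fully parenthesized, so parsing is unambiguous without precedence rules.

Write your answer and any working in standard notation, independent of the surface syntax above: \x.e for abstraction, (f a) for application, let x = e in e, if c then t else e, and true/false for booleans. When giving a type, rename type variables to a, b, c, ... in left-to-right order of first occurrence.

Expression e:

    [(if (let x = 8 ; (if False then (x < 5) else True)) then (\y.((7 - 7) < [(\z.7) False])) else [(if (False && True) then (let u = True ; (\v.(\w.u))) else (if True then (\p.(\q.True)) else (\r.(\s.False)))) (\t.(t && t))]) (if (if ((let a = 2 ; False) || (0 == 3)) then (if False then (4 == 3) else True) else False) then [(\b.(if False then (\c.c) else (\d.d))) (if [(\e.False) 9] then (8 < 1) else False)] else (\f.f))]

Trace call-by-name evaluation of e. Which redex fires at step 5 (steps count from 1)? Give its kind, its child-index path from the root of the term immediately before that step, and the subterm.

Trace:
step 0: ((if (let x = 8 in (if false then (x < 5) else true)) then (\y.((7 - 7) < ((\z.7) false))) else ((if (false && true) then (let u = true in (\v.(\w.u))) else (if true then (\p.(\q.true)) else (\r.(\s.false)))) (\t.(t && t)))) (if (if ((let a = 2 in false) || (0 == 3)) then (if false then (4 == 3) else true) else false) then ((\b.(if false then (\c.c) else (\d.d))) (if ((\e.false) 9) then (8 < 1) else false)) else (\f.f)))
step 1: [let@0.0] ((if (if false then (8 < 5) else true) then (\y.((7 - 7) < ((\z.7) false))) else ((if (false && true) then (let u = true in (\v.(\w.u))) else (if true then (\p.(\q.true)) else (\r.(\s.false)))) (\t.(t && t)))) (if (if ((let a = 2 in false) || (0 == 3)) then (if false then (4 == 3) else true) else false) then ((\b.(if false then (\c.c) else (\d.d))) (if ((\e.false) 9) then (8 < 1) else false)) else (\f.f)))
step 2: [if@0.0] ((if true then (\y.((7 - 7) < ((\z.7) false))) else ((if (false && true) then (let u = true in (\v.(\w.u))) else (if true then (\p.(\q.true)) else (\r.(\s.false)))) (\t.(t && t)))) (if (if ((let a = 2 in false) || (0 == 3)) then (if false then (4 == 3) else true) else false) then ((\b.(if false then (\c.c) else (\d.d))) (if ((\e.false) 9) then (8 < 1) else false)) else (\f.f)))
step 3: [if@0] ((\y.((7 - 7) < ((\z.7) false))) (if (if ((let a = 2 in false) || (0 == 3)) then (if false then (4 == 3) else true) else false) then ((\b.(if false then (\c.c) else (\d.d))) (if ((\e.false) 9) then (8 < 1) else false)) else (\f.f)))
step 4: [beta@root] ((7 - 7) < ((\z.7) false))
step 5: [delta@0] (0 < ((\z.7) false))

Answer: delta at 0 : (7 - 7)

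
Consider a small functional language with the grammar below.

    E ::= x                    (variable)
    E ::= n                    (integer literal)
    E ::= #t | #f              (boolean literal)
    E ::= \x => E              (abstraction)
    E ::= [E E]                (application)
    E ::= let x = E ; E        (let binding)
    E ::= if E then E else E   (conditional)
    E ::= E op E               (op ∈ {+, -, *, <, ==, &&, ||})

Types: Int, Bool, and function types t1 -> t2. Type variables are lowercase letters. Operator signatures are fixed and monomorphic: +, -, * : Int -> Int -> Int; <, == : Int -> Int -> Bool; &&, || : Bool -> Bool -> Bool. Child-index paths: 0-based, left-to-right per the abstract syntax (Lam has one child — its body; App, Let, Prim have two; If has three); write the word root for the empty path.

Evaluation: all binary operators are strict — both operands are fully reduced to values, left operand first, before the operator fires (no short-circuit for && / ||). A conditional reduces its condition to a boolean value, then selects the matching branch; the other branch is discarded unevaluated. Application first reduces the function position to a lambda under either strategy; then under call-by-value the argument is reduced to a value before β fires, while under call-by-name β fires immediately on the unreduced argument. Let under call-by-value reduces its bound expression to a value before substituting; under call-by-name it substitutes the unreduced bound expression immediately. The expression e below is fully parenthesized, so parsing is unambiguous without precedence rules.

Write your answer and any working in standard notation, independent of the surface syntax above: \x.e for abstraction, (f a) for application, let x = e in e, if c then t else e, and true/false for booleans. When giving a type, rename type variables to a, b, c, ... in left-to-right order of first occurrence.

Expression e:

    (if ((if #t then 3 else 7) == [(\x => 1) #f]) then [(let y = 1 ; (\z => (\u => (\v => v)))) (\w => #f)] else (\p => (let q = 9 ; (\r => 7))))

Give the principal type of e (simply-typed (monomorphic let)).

Answer: a -> Int -> Int

Trace:
  unify Bool ~ Bool
  unify Int ~ Int
  unify Int ~ Int
\x._ : a -> Int
  unify a -> Int ~ Bool -> b
  unify a ~ Bool
  unify Int ~ b
_ _ : Int
  unify Int ~ Int
  unify Bool ~ Bool
let y : Int
v : e
\v._ : e -> e
\u._ : d -> e -> e
\z._ : c -> d -> e -> e
\w._ : f -> Bool
  unify c -> d -> e -> e ~ (f -> Bool) -> g
  unify c ~ f -> Bool
  unify d -> e -> e ~ g
_ _ : d -> e -> e
let q : Int
\r._ : i -> Int
\p._ : h -> i -> Int
  unify d -> e -> e ~ h -> i -> Int
  unify d ~ h
  unify e -> e ~ i -> Int
  unify e ~ i
  unify i ~ Int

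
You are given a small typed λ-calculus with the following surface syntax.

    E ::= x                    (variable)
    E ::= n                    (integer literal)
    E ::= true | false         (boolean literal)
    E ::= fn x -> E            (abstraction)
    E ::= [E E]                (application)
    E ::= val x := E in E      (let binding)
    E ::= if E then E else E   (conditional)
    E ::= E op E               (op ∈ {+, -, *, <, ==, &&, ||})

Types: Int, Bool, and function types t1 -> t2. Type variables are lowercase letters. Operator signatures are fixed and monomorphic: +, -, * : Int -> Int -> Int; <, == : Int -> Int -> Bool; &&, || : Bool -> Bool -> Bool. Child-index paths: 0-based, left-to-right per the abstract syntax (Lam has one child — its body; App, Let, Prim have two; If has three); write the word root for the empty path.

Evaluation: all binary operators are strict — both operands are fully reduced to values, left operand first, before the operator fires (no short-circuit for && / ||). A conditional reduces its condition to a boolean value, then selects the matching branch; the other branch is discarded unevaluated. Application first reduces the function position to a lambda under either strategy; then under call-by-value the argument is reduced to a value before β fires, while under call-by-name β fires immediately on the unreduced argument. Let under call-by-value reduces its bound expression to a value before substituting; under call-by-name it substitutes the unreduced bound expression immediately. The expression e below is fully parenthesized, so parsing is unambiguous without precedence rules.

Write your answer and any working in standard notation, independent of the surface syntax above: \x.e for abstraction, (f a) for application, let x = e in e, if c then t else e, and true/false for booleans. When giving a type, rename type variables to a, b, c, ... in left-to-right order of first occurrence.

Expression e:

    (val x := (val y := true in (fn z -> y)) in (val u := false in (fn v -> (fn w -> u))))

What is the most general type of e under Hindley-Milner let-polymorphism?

Answer: a -> b -> Bool

Working:
let y : Bool
y : Bool
\z._ : a -> Bool
let x : forall. a -> Bool
let u : Bool
u : Bool
\w._ : c -> Bool
\v._ : b -> c -> Bool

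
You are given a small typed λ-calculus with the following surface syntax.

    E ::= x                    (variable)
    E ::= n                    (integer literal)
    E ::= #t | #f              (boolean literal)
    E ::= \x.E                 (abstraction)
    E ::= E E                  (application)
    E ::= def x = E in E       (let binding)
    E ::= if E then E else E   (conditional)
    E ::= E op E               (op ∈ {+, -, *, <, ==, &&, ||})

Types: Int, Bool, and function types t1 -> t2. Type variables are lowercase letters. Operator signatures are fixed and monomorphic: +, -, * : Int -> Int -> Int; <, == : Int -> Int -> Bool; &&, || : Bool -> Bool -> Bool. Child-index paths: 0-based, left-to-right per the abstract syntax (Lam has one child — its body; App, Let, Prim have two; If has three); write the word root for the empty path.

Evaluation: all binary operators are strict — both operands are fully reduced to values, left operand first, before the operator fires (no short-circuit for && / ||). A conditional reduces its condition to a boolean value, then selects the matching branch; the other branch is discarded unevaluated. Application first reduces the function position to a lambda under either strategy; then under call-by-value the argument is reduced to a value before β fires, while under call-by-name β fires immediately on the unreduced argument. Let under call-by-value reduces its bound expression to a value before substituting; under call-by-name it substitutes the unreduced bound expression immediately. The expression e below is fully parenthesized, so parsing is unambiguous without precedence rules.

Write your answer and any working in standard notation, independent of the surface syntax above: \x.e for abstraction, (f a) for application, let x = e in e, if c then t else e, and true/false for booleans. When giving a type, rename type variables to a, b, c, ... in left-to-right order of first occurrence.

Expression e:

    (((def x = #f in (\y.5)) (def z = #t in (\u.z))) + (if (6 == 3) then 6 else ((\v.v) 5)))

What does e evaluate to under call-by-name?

Answer: 10

Derivation:
step 0: (((let x = false in (\y.5)) (let z = true in (\u.z))) + (if (6 == 3) then 6 else ((\v.v) 5)))
step 1: [let@0.0] (((\y.5) (let z = true in (\u.z))) + (if (6 == 3) then 6 else ((\v.v) 5)))
step 2: [beta@0] (5 + (if (6 == 3) then 6 else ((\v.v) 5)))
step 3: [delta@1.0] (5 + (if false then 6 else ((\v.v) 5)))
step 4: [if@1] (5 + ((\v.v) 5))
step 5: [beta@1] (5 + 5)
step 6: [delta@root] 10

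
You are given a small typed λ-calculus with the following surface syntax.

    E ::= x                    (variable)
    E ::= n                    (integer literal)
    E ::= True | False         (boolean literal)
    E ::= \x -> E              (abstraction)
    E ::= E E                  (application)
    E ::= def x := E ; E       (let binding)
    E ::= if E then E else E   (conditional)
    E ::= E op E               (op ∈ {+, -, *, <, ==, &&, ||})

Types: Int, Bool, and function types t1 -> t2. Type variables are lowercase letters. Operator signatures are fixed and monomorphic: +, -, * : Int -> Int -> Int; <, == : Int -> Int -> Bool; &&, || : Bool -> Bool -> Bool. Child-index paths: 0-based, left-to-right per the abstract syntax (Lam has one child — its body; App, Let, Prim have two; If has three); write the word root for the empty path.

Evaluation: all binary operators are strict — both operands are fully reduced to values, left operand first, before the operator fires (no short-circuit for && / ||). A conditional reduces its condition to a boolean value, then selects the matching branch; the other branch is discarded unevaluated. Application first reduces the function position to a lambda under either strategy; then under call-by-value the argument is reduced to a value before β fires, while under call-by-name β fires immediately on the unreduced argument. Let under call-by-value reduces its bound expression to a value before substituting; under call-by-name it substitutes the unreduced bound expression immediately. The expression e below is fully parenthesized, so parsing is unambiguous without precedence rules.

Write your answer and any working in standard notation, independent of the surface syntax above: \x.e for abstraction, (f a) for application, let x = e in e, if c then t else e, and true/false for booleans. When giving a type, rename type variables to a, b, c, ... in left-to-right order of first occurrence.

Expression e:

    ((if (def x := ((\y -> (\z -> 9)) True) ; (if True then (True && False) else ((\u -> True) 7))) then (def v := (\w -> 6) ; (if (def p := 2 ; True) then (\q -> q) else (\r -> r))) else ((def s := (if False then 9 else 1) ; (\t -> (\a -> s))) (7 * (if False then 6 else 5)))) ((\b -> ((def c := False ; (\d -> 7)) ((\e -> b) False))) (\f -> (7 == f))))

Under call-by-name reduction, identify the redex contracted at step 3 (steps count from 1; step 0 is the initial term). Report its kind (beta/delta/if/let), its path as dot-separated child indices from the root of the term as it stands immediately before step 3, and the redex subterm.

Trace:
step 0: ((if (let x = ((\y.(\z.9)) true) in (if true then (true && false) else ((\u.true) 7))) then (let v = (\w.6) in (if (let p = 2 in true) then (\q.q) else (\r.r))) else ((let s = (if false then 9 else 1) in (\t.(\a.s))) (7 * (if false then 6 else 5)))) ((\b.((let c = false in (\d.7)) ((\e.b) false))) (\f.(7 == f))))
step 1: [let@0.0] ((if (if true then (true && false) else ((\u.true) 7)) then (let v = (\w.6) in (if (let p = 2 in true) then (\q.q) else (\r.r))) else ((let s = (if false then 9 else 1) in (\t.(\a.s))) (7 * (if false then 6 else 5)))) ((\b.((let c = false in (\d.7)) ((\e.b) false))) (\f.(7 == f))))
step 2: [if@0.0] ((if (true && false) then (let v = (\w.6) in (if (let p = 2 in true) then (\q.q) else (\r.r))) else ((let s = (if false then 9 else 1) in (\t.(\a.s))) (7 * (if false then 6 else 5)))) ((\b.((let c = false in (\d.7)) ((\e.b) false))) (\f.(7 == f))))
step 3: [delta@0.0] ((if false then (let v = (\w.6) in (if (let p = 2 in true) then (\q.q) else (\r.r))) else ((let s = (if false then 9 else 1) in (\t.(\a.s))) (7 * (if false then 6 else 5)))) ((\b.((let c = false in (\d.7)) ((\e.b) false))) (\f.(7 == f))))

Answer: delta at 0.0 : (true && false)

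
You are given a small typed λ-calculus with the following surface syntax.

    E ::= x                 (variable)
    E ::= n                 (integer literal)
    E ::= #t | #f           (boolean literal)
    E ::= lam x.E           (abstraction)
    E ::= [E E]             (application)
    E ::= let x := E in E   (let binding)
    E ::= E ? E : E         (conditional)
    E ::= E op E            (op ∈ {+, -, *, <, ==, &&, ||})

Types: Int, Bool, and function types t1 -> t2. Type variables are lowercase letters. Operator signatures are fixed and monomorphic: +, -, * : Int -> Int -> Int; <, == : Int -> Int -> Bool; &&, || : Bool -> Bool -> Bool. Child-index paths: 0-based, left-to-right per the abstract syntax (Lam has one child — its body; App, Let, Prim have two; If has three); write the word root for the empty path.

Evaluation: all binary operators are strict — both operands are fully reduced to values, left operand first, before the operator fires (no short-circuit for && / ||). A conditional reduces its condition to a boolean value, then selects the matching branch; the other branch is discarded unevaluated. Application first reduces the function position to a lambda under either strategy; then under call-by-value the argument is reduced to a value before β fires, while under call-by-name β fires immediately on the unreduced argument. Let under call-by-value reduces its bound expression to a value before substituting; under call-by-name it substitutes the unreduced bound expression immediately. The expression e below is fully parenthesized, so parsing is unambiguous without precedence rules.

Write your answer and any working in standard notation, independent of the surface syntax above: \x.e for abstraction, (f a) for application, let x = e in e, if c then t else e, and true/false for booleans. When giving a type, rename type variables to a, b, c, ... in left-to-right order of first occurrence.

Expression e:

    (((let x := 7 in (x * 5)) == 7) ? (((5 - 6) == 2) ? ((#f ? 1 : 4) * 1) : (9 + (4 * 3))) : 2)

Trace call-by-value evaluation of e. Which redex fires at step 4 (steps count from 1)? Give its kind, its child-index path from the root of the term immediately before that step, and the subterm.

Working:
step 0: (if ((let x = 7 in (x * 5)) == 7) then (if ((5 - 6) == 2) then ((if false then 1 else 4) * 1) else (9 + (4 * 3))) else 2)
step 1: [let@0.0] (if ((7 * 5) == 7) then (if ((5 - 6) == 2) then ((if false then 1 else 4) * 1) else (9 + (4 * 3))) else 2)
step 2: [delta@0.0] (if (35 == 7) then (if ((5 - 6) == 2) then ((if false then 1 else 4) * 1) else (9 + (4 * 3))) else 2)
step 3: [delta@0] (if false then (if ((5 - 6) == 2) then ((if false then 1 else 4) * 1) else (9 + (4 * 3))) else 2)
step 4: [if@root] 2

Answer: if at root : (if false then (if ((5 - 6) == 2) then ((if false then 1 else 4) * 1) else (9 + (4 * 3))) else 2)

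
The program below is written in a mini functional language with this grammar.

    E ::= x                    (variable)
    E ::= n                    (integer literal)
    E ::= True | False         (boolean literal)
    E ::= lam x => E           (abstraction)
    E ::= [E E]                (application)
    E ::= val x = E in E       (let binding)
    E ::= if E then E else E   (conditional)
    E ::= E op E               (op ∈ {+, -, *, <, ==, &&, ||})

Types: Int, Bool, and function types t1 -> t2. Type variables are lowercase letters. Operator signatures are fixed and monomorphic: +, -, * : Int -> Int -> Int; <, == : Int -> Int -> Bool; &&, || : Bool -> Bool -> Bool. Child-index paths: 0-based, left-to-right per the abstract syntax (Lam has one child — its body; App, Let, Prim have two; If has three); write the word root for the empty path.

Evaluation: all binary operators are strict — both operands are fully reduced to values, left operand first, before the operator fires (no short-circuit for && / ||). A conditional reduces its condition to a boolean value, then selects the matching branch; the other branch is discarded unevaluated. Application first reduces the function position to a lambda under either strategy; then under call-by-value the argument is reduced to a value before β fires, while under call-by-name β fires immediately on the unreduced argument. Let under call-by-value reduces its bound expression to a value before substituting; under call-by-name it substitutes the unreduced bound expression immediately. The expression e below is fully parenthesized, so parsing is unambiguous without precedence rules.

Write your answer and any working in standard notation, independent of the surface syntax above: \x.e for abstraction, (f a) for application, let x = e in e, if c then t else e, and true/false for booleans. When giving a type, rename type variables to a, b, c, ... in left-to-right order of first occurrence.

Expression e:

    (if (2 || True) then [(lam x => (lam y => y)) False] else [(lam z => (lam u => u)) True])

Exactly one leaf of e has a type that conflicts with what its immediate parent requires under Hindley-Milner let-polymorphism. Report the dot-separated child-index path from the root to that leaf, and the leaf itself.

Answer: 0.0 : 2

Derivation:
  unify Int ~ Bool
  FAIL: mismatch Int ~ Bool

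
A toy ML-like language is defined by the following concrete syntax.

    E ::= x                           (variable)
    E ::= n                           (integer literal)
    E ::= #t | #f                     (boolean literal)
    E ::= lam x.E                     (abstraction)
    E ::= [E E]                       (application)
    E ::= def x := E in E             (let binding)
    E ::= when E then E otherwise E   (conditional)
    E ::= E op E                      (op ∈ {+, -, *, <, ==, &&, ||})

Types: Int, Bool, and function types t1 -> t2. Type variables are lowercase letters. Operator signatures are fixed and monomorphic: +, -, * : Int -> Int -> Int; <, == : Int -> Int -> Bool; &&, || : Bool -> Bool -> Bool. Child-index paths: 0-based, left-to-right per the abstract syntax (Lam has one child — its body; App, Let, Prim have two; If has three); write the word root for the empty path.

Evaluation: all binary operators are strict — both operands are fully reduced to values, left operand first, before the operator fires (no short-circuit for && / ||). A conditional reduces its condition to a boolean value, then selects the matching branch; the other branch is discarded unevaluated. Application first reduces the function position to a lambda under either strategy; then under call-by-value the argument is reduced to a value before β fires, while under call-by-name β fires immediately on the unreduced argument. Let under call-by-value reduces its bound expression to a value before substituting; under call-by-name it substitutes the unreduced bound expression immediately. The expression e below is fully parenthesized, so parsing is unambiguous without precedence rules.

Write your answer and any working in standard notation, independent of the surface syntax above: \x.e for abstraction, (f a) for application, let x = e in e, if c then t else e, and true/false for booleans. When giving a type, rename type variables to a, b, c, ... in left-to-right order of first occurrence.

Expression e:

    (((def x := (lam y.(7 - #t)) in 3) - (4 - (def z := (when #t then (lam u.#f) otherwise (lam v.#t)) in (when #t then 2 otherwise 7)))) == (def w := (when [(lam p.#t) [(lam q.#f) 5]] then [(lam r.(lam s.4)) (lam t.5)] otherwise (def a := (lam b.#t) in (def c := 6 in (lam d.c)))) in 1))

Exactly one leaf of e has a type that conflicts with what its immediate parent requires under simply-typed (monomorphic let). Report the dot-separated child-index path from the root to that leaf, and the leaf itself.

Answer: 0.0.0.0.1 : true

Working:
  unify Int ~ Int
  unify Bool ~ Int
  FAIL: mismatch Bool ~ Int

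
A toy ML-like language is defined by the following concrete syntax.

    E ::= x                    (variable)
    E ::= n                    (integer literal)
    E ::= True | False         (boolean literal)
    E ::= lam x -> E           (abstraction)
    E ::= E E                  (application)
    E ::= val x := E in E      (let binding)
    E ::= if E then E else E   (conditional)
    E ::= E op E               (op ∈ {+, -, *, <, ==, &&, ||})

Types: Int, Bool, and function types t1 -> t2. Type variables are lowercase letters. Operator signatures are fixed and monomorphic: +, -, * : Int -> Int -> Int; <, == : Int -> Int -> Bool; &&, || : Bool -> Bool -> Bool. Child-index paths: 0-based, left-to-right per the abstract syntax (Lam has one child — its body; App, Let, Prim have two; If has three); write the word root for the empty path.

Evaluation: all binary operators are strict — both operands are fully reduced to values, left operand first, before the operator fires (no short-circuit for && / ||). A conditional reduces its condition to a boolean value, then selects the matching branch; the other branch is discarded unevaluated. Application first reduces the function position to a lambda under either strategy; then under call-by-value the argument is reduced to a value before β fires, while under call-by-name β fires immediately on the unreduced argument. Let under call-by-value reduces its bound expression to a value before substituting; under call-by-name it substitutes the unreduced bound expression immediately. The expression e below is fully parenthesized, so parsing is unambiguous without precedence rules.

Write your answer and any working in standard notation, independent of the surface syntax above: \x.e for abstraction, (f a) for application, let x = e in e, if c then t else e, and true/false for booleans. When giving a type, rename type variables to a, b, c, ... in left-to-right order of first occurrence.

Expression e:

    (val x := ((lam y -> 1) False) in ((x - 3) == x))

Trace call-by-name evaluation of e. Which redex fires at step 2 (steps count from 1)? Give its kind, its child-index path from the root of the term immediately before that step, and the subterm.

Derivation:
step 0: (let x = ((\y.1) false) in ((x - 3) == x))
step 1: [let@root] ((((\y.1) false) - 3) == ((\y.1) false))
step 2: [beta@0.0] ((1 - 3) == ((\y.1) false))

Answer: beta at 0.0 : ((\y.1) false)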